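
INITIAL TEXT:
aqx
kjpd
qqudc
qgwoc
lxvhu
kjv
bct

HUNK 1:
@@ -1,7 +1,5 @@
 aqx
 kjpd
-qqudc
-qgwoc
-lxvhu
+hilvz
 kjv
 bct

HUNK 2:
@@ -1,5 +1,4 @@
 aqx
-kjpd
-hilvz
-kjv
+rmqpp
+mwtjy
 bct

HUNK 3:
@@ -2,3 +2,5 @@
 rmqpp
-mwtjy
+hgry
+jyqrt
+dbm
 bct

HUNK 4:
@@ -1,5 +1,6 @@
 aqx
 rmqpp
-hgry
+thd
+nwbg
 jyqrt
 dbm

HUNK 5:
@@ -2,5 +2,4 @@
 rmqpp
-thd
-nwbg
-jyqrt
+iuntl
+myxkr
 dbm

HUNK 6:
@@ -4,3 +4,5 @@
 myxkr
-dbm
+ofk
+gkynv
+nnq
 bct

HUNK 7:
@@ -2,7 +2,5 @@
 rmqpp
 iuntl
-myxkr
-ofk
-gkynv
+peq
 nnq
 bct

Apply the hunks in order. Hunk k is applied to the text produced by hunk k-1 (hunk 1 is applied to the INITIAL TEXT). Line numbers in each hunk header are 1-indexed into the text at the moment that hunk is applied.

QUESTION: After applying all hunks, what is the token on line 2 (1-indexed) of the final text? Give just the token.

Answer: rmqpp

Derivation:
Hunk 1: at line 1 remove [qqudc,qgwoc,lxvhu] add [hilvz] -> 5 lines: aqx kjpd hilvz kjv bct
Hunk 2: at line 1 remove [kjpd,hilvz,kjv] add [rmqpp,mwtjy] -> 4 lines: aqx rmqpp mwtjy bct
Hunk 3: at line 2 remove [mwtjy] add [hgry,jyqrt,dbm] -> 6 lines: aqx rmqpp hgry jyqrt dbm bct
Hunk 4: at line 1 remove [hgry] add [thd,nwbg] -> 7 lines: aqx rmqpp thd nwbg jyqrt dbm bct
Hunk 5: at line 2 remove [thd,nwbg,jyqrt] add [iuntl,myxkr] -> 6 lines: aqx rmqpp iuntl myxkr dbm bct
Hunk 6: at line 4 remove [dbm] add [ofk,gkynv,nnq] -> 8 lines: aqx rmqpp iuntl myxkr ofk gkynv nnq bct
Hunk 7: at line 2 remove [myxkr,ofk,gkynv] add [peq] -> 6 lines: aqx rmqpp iuntl peq nnq bct
Final line 2: rmqpp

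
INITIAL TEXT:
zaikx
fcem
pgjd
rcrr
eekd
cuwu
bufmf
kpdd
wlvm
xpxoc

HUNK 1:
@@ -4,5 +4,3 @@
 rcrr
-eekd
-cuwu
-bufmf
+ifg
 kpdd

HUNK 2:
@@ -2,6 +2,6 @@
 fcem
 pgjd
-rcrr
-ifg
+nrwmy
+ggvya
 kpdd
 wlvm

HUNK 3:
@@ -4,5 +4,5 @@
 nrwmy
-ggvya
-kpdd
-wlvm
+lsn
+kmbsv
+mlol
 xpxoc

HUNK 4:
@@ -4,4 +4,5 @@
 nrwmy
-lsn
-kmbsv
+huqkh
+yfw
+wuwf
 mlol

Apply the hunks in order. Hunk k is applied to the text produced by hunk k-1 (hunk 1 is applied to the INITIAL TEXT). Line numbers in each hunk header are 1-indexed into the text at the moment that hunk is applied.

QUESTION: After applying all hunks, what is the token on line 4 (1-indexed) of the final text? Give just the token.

Answer: nrwmy

Derivation:
Hunk 1: at line 4 remove [eekd,cuwu,bufmf] add [ifg] -> 8 lines: zaikx fcem pgjd rcrr ifg kpdd wlvm xpxoc
Hunk 2: at line 2 remove [rcrr,ifg] add [nrwmy,ggvya] -> 8 lines: zaikx fcem pgjd nrwmy ggvya kpdd wlvm xpxoc
Hunk 3: at line 4 remove [ggvya,kpdd,wlvm] add [lsn,kmbsv,mlol] -> 8 lines: zaikx fcem pgjd nrwmy lsn kmbsv mlol xpxoc
Hunk 4: at line 4 remove [lsn,kmbsv] add [huqkh,yfw,wuwf] -> 9 lines: zaikx fcem pgjd nrwmy huqkh yfw wuwf mlol xpxoc
Final line 4: nrwmy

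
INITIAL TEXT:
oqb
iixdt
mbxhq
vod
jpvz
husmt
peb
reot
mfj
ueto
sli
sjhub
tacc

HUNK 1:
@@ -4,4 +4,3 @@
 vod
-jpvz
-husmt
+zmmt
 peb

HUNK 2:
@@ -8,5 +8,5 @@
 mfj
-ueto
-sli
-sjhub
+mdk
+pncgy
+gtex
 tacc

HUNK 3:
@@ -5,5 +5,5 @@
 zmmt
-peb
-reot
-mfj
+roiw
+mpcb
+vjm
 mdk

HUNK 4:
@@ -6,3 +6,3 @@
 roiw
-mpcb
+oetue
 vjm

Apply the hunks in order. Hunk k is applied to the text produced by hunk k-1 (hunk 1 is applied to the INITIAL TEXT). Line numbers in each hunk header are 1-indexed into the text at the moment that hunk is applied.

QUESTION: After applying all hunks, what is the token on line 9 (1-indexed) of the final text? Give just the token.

Answer: mdk

Derivation:
Hunk 1: at line 4 remove [jpvz,husmt] add [zmmt] -> 12 lines: oqb iixdt mbxhq vod zmmt peb reot mfj ueto sli sjhub tacc
Hunk 2: at line 8 remove [ueto,sli,sjhub] add [mdk,pncgy,gtex] -> 12 lines: oqb iixdt mbxhq vod zmmt peb reot mfj mdk pncgy gtex tacc
Hunk 3: at line 5 remove [peb,reot,mfj] add [roiw,mpcb,vjm] -> 12 lines: oqb iixdt mbxhq vod zmmt roiw mpcb vjm mdk pncgy gtex tacc
Hunk 4: at line 6 remove [mpcb] add [oetue] -> 12 lines: oqb iixdt mbxhq vod zmmt roiw oetue vjm mdk pncgy gtex tacc
Final line 9: mdk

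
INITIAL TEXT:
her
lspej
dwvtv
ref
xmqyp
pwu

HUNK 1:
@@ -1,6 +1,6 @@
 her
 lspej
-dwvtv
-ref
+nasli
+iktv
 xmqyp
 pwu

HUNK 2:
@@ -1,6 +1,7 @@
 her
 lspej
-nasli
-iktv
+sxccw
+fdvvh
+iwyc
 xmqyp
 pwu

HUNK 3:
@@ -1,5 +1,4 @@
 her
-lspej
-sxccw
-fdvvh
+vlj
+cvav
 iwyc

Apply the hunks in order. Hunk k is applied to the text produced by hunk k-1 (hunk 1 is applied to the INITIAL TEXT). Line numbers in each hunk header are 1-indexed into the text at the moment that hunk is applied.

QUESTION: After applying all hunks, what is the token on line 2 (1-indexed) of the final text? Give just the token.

Hunk 1: at line 1 remove [dwvtv,ref] add [nasli,iktv] -> 6 lines: her lspej nasli iktv xmqyp pwu
Hunk 2: at line 1 remove [nasli,iktv] add [sxccw,fdvvh,iwyc] -> 7 lines: her lspej sxccw fdvvh iwyc xmqyp pwu
Hunk 3: at line 1 remove [lspej,sxccw,fdvvh] add [vlj,cvav] -> 6 lines: her vlj cvav iwyc xmqyp pwu
Final line 2: vlj

Answer: vlj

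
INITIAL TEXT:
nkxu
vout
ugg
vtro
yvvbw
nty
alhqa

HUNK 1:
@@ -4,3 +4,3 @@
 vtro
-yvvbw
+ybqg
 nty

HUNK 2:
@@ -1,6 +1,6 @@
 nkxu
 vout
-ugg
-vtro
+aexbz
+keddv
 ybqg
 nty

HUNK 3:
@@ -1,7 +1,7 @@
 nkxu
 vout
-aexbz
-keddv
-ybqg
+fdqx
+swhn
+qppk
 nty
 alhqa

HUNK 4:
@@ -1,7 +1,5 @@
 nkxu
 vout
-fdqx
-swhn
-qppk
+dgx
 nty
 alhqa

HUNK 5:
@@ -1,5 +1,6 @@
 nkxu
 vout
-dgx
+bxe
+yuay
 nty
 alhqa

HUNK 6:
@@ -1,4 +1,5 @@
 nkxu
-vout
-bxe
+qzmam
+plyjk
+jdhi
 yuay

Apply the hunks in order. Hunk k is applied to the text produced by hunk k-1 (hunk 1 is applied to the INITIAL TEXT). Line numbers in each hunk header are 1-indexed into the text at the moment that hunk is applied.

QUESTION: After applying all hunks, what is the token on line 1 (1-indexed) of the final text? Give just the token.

Answer: nkxu

Derivation:
Hunk 1: at line 4 remove [yvvbw] add [ybqg] -> 7 lines: nkxu vout ugg vtro ybqg nty alhqa
Hunk 2: at line 1 remove [ugg,vtro] add [aexbz,keddv] -> 7 lines: nkxu vout aexbz keddv ybqg nty alhqa
Hunk 3: at line 1 remove [aexbz,keddv,ybqg] add [fdqx,swhn,qppk] -> 7 lines: nkxu vout fdqx swhn qppk nty alhqa
Hunk 4: at line 1 remove [fdqx,swhn,qppk] add [dgx] -> 5 lines: nkxu vout dgx nty alhqa
Hunk 5: at line 1 remove [dgx] add [bxe,yuay] -> 6 lines: nkxu vout bxe yuay nty alhqa
Hunk 6: at line 1 remove [vout,bxe] add [qzmam,plyjk,jdhi] -> 7 lines: nkxu qzmam plyjk jdhi yuay nty alhqa
Final line 1: nkxu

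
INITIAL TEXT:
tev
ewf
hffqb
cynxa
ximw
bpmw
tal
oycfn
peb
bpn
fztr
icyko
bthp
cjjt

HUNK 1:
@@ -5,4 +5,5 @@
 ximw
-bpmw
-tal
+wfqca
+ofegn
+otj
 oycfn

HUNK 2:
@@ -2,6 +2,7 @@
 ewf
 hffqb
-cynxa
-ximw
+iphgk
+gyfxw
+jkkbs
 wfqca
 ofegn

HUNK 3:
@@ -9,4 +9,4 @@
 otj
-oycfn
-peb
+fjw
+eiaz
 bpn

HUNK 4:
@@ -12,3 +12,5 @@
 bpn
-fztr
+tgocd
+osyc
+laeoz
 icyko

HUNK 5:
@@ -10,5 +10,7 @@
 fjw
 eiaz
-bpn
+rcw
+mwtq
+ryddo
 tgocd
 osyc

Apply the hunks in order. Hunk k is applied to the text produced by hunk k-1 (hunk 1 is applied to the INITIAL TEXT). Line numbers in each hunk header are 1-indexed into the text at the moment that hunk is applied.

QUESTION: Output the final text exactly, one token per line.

Hunk 1: at line 5 remove [bpmw,tal] add [wfqca,ofegn,otj] -> 15 lines: tev ewf hffqb cynxa ximw wfqca ofegn otj oycfn peb bpn fztr icyko bthp cjjt
Hunk 2: at line 2 remove [cynxa,ximw] add [iphgk,gyfxw,jkkbs] -> 16 lines: tev ewf hffqb iphgk gyfxw jkkbs wfqca ofegn otj oycfn peb bpn fztr icyko bthp cjjt
Hunk 3: at line 9 remove [oycfn,peb] add [fjw,eiaz] -> 16 lines: tev ewf hffqb iphgk gyfxw jkkbs wfqca ofegn otj fjw eiaz bpn fztr icyko bthp cjjt
Hunk 4: at line 12 remove [fztr] add [tgocd,osyc,laeoz] -> 18 lines: tev ewf hffqb iphgk gyfxw jkkbs wfqca ofegn otj fjw eiaz bpn tgocd osyc laeoz icyko bthp cjjt
Hunk 5: at line 10 remove [bpn] add [rcw,mwtq,ryddo] -> 20 lines: tev ewf hffqb iphgk gyfxw jkkbs wfqca ofegn otj fjw eiaz rcw mwtq ryddo tgocd osyc laeoz icyko bthp cjjt

Answer: tev
ewf
hffqb
iphgk
gyfxw
jkkbs
wfqca
ofegn
otj
fjw
eiaz
rcw
mwtq
ryddo
tgocd
osyc
laeoz
icyko
bthp
cjjt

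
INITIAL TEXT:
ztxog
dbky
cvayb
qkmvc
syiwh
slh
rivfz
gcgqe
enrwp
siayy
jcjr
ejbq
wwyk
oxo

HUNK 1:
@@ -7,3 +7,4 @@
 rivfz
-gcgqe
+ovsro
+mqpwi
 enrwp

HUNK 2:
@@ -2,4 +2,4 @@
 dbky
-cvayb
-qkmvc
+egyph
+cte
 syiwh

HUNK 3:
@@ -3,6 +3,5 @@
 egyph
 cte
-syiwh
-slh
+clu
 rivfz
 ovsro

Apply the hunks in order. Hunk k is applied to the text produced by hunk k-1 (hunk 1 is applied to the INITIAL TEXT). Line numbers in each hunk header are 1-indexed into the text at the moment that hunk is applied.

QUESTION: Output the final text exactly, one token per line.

Hunk 1: at line 7 remove [gcgqe] add [ovsro,mqpwi] -> 15 lines: ztxog dbky cvayb qkmvc syiwh slh rivfz ovsro mqpwi enrwp siayy jcjr ejbq wwyk oxo
Hunk 2: at line 2 remove [cvayb,qkmvc] add [egyph,cte] -> 15 lines: ztxog dbky egyph cte syiwh slh rivfz ovsro mqpwi enrwp siayy jcjr ejbq wwyk oxo
Hunk 3: at line 3 remove [syiwh,slh] add [clu] -> 14 lines: ztxog dbky egyph cte clu rivfz ovsro mqpwi enrwp siayy jcjr ejbq wwyk oxo

Answer: ztxog
dbky
egyph
cte
clu
rivfz
ovsro
mqpwi
enrwp
siayy
jcjr
ejbq
wwyk
oxo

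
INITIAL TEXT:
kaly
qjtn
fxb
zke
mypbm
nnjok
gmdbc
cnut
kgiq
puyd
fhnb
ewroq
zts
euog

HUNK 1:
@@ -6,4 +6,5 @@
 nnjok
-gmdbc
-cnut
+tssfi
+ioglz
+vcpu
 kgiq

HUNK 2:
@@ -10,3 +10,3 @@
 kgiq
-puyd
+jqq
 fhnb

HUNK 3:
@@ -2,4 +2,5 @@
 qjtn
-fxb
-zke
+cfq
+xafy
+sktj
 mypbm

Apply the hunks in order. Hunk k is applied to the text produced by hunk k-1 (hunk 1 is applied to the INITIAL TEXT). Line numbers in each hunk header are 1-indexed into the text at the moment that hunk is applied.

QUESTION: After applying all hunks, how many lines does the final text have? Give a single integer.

Answer: 16

Derivation:
Hunk 1: at line 6 remove [gmdbc,cnut] add [tssfi,ioglz,vcpu] -> 15 lines: kaly qjtn fxb zke mypbm nnjok tssfi ioglz vcpu kgiq puyd fhnb ewroq zts euog
Hunk 2: at line 10 remove [puyd] add [jqq] -> 15 lines: kaly qjtn fxb zke mypbm nnjok tssfi ioglz vcpu kgiq jqq fhnb ewroq zts euog
Hunk 3: at line 2 remove [fxb,zke] add [cfq,xafy,sktj] -> 16 lines: kaly qjtn cfq xafy sktj mypbm nnjok tssfi ioglz vcpu kgiq jqq fhnb ewroq zts euog
Final line count: 16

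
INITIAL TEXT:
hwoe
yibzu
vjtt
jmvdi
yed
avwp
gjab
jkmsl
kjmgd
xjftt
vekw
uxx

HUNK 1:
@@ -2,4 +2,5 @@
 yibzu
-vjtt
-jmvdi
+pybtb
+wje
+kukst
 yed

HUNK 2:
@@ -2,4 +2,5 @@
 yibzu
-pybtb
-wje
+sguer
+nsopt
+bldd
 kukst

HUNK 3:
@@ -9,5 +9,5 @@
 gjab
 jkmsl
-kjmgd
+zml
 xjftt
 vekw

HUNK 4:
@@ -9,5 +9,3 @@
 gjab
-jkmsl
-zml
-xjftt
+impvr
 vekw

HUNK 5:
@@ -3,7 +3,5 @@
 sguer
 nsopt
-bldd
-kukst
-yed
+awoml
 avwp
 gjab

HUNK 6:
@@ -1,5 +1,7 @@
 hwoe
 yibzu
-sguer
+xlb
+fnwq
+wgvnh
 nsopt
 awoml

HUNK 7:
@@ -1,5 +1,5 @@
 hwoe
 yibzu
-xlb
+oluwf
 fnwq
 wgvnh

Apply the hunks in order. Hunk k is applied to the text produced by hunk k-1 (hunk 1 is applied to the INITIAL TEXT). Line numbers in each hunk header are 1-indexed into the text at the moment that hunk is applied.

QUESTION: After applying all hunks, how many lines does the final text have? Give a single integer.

Hunk 1: at line 2 remove [vjtt,jmvdi] add [pybtb,wje,kukst] -> 13 lines: hwoe yibzu pybtb wje kukst yed avwp gjab jkmsl kjmgd xjftt vekw uxx
Hunk 2: at line 2 remove [pybtb,wje] add [sguer,nsopt,bldd] -> 14 lines: hwoe yibzu sguer nsopt bldd kukst yed avwp gjab jkmsl kjmgd xjftt vekw uxx
Hunk 3: at line 9 remove [kjmgd] add [zml] -> 14 lines: hwoe yibzu sguer nsopt bldd kukst yed avwp gjab jkmsl zml xjftt vekw uxx
Hunk 4: at line 9 remove [jkmsl,zml,xjftt] add [impvr] -> 12 lines: hwoe yibzu sguer nsopt bldd kukst yed avwp gjab impvr vekw uxx
Hunk 5: at line 3 remove [bldd,kukst,yed] add [awoml] -> 10 lines: hwoe yibzu sguer nsopt awoml avwp gjab impvr vekw uxx
Hunk 6: at line 1 remove [sguer] add [xlb,fnwq,wgvnh] -> 12 lines: hwoe yibzu xlb fnwq wgvnh nsopt awoml avwp gjab impvr vekw uxx
Hunk 7: at line 1 remove [xlb] add [oluwf] -> 12 lines: hwoe yibzu oluwf fnwq wgvnh nsopt awoml avwp gjab impvr vekw uxx
Final line count: 12

Answer: 12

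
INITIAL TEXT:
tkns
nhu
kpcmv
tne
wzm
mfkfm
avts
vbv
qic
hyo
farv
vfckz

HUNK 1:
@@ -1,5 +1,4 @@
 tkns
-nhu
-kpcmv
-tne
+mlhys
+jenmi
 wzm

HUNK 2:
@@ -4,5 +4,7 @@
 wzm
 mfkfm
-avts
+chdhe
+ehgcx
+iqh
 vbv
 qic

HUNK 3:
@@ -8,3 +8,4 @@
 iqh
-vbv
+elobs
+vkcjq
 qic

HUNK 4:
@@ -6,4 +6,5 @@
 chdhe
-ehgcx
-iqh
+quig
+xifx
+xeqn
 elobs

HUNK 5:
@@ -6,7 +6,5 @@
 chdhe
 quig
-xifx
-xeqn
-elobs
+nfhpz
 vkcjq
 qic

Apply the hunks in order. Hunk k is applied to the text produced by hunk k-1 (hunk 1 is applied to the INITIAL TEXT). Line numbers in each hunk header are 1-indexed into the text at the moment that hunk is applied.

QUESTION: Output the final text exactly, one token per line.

Answer: tkns
mlhys
jenmi
wzm
mfkfm
chdhe
quig
nfhpz
vkcjq
qic
hyo
farv
vfckz

Derivation:
Hunk 1: at line 1 remove [nhu,kpcmv,tne] add [mlhys,jenmi] -> 11 lines: tkns mlhys jenmi wzm mfkfm avts vbv qic hyo farv vfckz
Hunk 2: at line 4 remove [avts] add [chdhe,ehgcx,iqh] -> 13 lines: tkns mlhys jenmi wzm mfkfm chdhe ehgcx iqh vbv qic hyo farv vfckz
Hunk 3: at line 8 remove [vbv] add [elobs,vkcjq] -> 14 lines: tkns mlhys jenmi wzm mfkfm chdhe ehgcx iqh elobs vkcjq qic hyo farv vfckz
Hunk 4: at line 6 remove [ehgcx,iqh] add [quig,xifx,xeqn] -> 15 lines: tkns mlhys jenmi wzm mfkfm chdhe quig xifx xeqn elobs vkcjq qic hyo farv vfckz
Hunk 5: at line 6 remove [xifx,xeqn,elobs] add [nfhpz] -> 13 lines: tkns mlhys jenmi wzm mfkfm chdhe quig nfhpz vkcjq qic hyo farv vfckz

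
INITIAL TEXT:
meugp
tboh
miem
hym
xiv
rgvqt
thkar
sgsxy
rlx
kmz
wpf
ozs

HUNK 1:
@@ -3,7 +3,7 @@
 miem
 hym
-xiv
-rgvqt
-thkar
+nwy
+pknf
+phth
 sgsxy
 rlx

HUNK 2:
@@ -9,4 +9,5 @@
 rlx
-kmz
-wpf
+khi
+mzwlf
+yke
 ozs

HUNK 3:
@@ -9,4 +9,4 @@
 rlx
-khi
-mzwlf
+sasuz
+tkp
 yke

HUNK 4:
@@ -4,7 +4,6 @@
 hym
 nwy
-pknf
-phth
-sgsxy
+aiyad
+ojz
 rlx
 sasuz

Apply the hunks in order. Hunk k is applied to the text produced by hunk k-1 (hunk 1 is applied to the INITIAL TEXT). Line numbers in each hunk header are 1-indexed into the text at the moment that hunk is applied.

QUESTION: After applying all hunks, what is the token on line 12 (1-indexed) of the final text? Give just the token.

Hunk 1: at line 3 remove [xiv,rgvqt,thkar] add [nwy,pknf,phth] -> 12 lines: meugp tboh miem hym nwy pknf phth sgsxy rlx kmz wpf ozs
Hunk 2: at line 9 remove [kmz,wpf] add [khi,mzwlf,yke] -> 13 lines: meugp tboh miem hym nwy pknf phth sgsxy rlx khi mzwlf yke ozs
Hunk 3: at line 9 remove [khi,mzwlf] add [sasuz,tkp] -> 13 lines: meugp tboh miem hym nwy pknf phth sgsxy rlx sasuz tkp yke ozs
Hunk 4: at line 4 remove [pknf,phth,sgsxy] add [aiyad,ojz] -> 12 lines: meugp tboh miem hym nwy aiyad ojz rlx sasuz tkp yke ozs
Final line 12: ozs

Answer: ozs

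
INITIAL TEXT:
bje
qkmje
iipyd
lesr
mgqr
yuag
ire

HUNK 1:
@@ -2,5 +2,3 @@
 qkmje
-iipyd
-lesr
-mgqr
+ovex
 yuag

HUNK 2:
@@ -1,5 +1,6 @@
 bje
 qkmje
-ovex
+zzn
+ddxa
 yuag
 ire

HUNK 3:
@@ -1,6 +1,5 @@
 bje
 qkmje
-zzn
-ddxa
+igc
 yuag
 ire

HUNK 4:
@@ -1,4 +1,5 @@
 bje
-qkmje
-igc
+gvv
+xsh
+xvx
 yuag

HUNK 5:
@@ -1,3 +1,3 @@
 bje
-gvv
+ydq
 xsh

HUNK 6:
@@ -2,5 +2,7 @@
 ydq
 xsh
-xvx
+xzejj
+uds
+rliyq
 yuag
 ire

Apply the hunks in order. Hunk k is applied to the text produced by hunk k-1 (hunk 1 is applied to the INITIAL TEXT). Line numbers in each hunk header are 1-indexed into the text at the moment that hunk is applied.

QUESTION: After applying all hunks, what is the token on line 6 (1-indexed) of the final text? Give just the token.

Hunk 1: at line 2 remove [iipyd,lesr,mgqr] add [ovex] -> 5 lines: bje qkmje ovex yuag ire
Hunk 2: at line 1 remove [ovex] add [zzn,ddxa] -> 6 lines: bje qkmje zzn ddxa yuag ire
Hunk 3: at line 1 remove [zzn,ddxa] add [igc] -> 5 lines: bje qkmje igc yuag ire
Hunk 4: at line 1 remove [qkmje,igc] add [gvv,xsh,xvx] -> 6 lines: bje gvv xsh xvx yuag ire
Hunk 5: at line 1 remove [gvv] add [ydq] -> 6 lines: bje ydq xsh xvx yuag ire
Hunk 6: at line 2 remove [xvx] add [xzejj,uds,rliyq] -> 8 lines: bje ydq xsh xzejj uds rliyq yuag ire
Final line 6: rliyq

Answer: rliyq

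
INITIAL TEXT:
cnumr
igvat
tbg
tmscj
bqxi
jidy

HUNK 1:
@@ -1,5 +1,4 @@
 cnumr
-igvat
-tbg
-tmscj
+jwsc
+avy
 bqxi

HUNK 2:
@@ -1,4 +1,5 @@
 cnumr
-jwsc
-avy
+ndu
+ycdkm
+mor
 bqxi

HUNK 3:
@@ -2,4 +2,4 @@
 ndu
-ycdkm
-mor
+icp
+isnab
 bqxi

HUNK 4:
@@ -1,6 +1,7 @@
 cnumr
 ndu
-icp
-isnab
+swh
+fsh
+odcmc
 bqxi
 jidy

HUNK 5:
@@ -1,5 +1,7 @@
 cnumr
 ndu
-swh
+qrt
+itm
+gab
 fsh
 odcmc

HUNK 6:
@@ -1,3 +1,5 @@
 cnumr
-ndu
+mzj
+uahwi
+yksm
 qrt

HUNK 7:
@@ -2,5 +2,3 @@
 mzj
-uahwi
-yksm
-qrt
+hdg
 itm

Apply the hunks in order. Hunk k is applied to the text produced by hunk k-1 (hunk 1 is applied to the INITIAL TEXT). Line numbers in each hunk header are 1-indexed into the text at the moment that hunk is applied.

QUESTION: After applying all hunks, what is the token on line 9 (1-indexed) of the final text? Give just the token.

Hunk 1: at line 1 remove [igvat,tbg,tmscj] add [jwsc,avy] -> 5 lines: cnumr jwsc avy bqxi jidy
Hunk 2: at line 1 remove [jwsc,avy] add [ndu,ycdkm,mor] -> 6 lines: cnumr ndu ycdkm mor bqxi jidy
Hunk 3: at line 2 remove [ycdkm,mor] add [icp,isnab] -> 6 lines: cnumr ndu icp isnab bqxi jidy
Hunk 4: at line 1 remove [icp,isnab] add [swh,fsh,odcmc] -> 7 lines: cnumr ndu swh fsh odcmc bqxi jidy
Hunk 5: at line 1 remove [swh] add [qrt,itm,gab] -> 9 lines: cnumr ndu qrt itm gab fsh odcmc bqxi jidy
Hunk 6: at line 1 remove [ndu] add [mzj,uahwi,yksm] -> 11 lines: cnumr mzj uahwi yksm qrt itm gab fsh odcmc bqxi jidy
Hunk 7: at line 2 remove [uahwi,yksm,qrt] add [hdg] -> 9 lines: cnumr mzj hdg itm gab fsh odcmc bqxi jidy
Final line 9: jidy

Answer: jidy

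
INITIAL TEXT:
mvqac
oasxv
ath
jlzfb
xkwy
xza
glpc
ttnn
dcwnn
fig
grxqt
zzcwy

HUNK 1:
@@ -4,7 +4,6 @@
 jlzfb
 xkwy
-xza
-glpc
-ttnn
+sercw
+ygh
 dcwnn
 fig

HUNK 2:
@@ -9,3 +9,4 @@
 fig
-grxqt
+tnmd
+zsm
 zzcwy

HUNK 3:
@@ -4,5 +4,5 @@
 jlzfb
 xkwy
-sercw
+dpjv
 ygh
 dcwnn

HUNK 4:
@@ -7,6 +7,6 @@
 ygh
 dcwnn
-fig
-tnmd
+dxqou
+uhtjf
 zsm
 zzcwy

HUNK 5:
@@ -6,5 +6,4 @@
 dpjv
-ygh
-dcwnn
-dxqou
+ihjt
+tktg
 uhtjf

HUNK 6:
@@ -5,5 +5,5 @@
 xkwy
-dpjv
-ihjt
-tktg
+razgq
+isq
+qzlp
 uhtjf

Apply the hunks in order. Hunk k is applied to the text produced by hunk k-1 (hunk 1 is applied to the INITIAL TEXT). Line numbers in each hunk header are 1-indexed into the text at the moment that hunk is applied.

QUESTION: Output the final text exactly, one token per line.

Hunk 1: at line 4 remove [xza,glpc,ttnn] add [sercw,ygh] -> 11 lines: mvqac oasxv ath jlzfb xkwy sercw ygh dcwnn fig grxqt zzcwy
Hunk 2: at line 9 remove [grxqt] add [tnmd,zsm] -> 12 lines: mvqac oasxv ath jlzfb xkwy sercw ygh dcwnn fig tnmd zsm zzcwy
Hunk 3: at line 4 remove [sercw] add [dpjv] -> 12 lines: mvqac oasxv ath jlzfb xkwy dpjv ygh dcwnn fig tnmd zsm zzcwy
Hunk 4: at line 7 remove [fig,tnmd] add [dxqou,uhtjf] -> 12 lines: mvqac oasxv ath jlzfb xkwy dpjv ygh dcwnn dxqou uhtjf zsm zzcwy
Hunk 5: at line 6 remove [ygh,dcwnn,dxqou] add [ihjt,tktg] -> 11 lines: mvqac oasxv ath jlzfb xkwy dpjv ihjt tktg uhtjf zsm zzcwy
Hunk 6: at line 5 remove [dpjv,ihjt,tktg] add [razgq,isq,qzlp] -> 11 lines: mvqac oasxv ath jlzfb xkwy razgq isq qzlp uhtjf zsm zzcwy

Answer: mvqac
oasxv
ath
jlzfb
xkwy
razgq
isq
qzlp
uhtjf
zsm
zzcwy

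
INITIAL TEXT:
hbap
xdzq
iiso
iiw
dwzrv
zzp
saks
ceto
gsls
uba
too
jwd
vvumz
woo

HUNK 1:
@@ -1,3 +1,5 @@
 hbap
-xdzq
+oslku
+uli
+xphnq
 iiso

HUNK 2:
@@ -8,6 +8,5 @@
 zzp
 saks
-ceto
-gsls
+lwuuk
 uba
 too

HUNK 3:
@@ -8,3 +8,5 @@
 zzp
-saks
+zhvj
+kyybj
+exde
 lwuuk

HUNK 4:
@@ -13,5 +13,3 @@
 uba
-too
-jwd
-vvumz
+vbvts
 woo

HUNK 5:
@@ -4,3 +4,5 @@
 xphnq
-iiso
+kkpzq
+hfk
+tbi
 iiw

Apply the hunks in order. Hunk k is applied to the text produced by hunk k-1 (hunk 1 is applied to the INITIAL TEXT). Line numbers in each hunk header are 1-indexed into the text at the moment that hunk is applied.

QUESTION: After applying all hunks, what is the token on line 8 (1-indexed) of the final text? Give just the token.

Answer: iiw

Derivation:
Hunk 1: at line 1 remove [xdzq] add [oslku,uli,xphnq] -> 16 lines: hbap oslku uli xphnq iiso iiw dwzrv zzp saks ceto gsls uba too jwd vvumz woo
Hunk 2: at line 8 remove [ceto,gsls] add [lwuuk] -> 15 lines: hbap oslku uli xphnq iiso iiw dwzrv zzp saks lwuuk uba too jwd vvumz woo
Hunk 3: at line 8 remove [saks] add [zhvj,kyybj,exde] -> 17 lines: hbap oslku uli xphnq iiso iiw dwzrv zzp zhvj kyybj exde lwuuk uba too jwd vvumz woo
Hunk 4: at line 13 remove [too,jwd,vvumz] add [vbvts] -> 15 lines: hbap oslku uli xphnq iiso iiw dwzrv zzp zhvj kyybj exde lwuuk uba vbvts woo
Hunk 5: at line 4 remove [iiso] add [kkpzq,hfk,tbi] -> 17 lines: hbap oslku uli xphnq kkpzq hfk tbi iiw dwzrv zzp zhvj kyybj exde lwuuk uba vbvts woo
Final line 8: iiw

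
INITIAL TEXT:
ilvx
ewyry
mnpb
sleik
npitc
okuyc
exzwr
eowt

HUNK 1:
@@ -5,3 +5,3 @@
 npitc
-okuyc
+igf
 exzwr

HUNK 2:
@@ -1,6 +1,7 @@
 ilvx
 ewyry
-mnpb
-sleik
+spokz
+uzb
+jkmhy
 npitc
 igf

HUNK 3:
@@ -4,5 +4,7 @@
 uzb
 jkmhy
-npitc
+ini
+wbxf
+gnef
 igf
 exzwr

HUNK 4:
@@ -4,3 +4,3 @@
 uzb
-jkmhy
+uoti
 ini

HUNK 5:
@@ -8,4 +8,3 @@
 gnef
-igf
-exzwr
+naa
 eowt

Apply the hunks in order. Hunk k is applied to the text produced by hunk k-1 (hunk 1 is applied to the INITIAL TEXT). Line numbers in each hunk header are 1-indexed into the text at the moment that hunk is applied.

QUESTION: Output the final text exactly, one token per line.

Answer: ilvx
ewyry
spokz
uzb
uoti
ini
wbxf
gnef
naa
eowt

Derivation:
Hunk 1: at line 5 remove [okuyc] add [igf] -> 8 lines: ilvx ewyry mnpb sleik npitc igf exzwr eowt
Hunk 2: at line 1 remove [mnpb,sleik] add [spokz,uzb,jkmhy] -> 9 lines: ilvx ewyry spokz uzb jkmhy npitc igf exzwr eowt
Hunk 3: at line 4 remove [npitc] add [ini,wbxf,gnef] -> 11 lines: ilvx ewyry spokz uzb jkmhy ini wbxf gnef igf exzwr eowt
Hunk 4: at line 4 remove [jkmhy] add [uoti] -> 11 lines: ilvx ewyry spokz uzb uoti ini wbxf gnef igf exzwr eowt
Hunk 5: at line 8 remove [igf,exzwr] add [naa] -> 10 lines: ilvx ewyry spokz uzb uoti ini wbxf gnef naa eowt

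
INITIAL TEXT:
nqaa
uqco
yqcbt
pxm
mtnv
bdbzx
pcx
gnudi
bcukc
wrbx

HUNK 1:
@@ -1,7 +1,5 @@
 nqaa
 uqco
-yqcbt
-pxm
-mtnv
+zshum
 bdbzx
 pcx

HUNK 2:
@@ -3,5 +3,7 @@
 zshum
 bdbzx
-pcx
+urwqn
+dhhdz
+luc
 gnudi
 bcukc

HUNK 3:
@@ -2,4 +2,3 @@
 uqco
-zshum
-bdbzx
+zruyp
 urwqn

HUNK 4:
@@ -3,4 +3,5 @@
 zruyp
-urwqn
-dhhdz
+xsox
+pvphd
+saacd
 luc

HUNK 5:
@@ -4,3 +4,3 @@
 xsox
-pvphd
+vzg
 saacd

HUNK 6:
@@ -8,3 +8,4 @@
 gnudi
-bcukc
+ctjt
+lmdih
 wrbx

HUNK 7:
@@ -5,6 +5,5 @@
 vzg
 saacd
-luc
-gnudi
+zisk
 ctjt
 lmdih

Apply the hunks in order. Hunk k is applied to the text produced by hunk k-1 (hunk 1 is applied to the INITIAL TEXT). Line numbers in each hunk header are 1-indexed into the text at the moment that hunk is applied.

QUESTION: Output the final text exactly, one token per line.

Hunk 1: at line 1 remove [yqcbt,pxm,mtnv] add [zshum] -> 8 lines: nqaa uqco zshum bdbzx pcx gnudi bcukc wrbx
Hunk 2: at line 3 remove [pcx] add [urwqn,dhhdz,luc] -> 10 lines: nqaa uqco zshum bdbzx urwqn dhhdz luc gnudi bcukc wrbx
Hunk 3: at line 2 remove [zshum,bdbzx] add [zruyp] -> 9 lines: nqaa uqco zruyp urwqn dhhdz luc gnudi bcukc wrbx
Hunk 4: at line 3 remove [urwqn,dhhdz] add [xsox,pvphd,saacd] -> 10 lines: nqaa uqco zruyp xsox pvphd saacd luc gnudi bcukc wrbx
Hunk 5: at line 4 remove [pvphd] add [vzg] -> 10 lines: nqaa uqco zruyp xsox vzg saacd luc gnudi bcukc wrbx
Hunk 6: at line 8 remove [bcukc] add [ctjt,lmdih] -> 11 lines: nqaa uqco zruyp xsox vzg saacd luc gnudi ctjt lmdih wrbx
Hunk 7: at line 5 remove [luc,gnudi] add [zisk] -> 10 lines: nqaa uqco zruyp xsox vzg saacd zisk ctjt lmdih wrbx

Answer: nqaa
uqco
zruyp
xsox
vzg
saacd
zisk
ctjt
lmdih
wrbx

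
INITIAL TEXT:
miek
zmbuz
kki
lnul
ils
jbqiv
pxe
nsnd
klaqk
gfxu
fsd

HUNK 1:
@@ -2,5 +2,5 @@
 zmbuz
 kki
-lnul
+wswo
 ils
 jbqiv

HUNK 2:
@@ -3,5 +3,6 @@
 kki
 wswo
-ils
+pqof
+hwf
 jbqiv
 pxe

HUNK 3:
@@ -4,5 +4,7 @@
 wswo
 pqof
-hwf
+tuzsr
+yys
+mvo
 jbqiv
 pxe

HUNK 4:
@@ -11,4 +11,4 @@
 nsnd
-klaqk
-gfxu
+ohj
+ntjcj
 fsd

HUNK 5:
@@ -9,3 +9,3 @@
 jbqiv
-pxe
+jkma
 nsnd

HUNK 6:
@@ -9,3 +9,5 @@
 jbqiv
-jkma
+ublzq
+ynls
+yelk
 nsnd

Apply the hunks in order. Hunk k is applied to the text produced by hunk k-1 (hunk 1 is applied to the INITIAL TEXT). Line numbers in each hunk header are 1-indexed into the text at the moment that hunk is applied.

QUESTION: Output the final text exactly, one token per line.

Hunk 1: at line 2 remove [lnul] add [wswo] -> 11 lines: miek zmbuz kki wswo ils jbqiv pxe nsnd klaqk gfxu fsd
Hunk 2: at line 3 remove [ils] add [pqof,hwf] -> 12 lines: miek zmbuz kki wswo pqof hwf jbqiv pxe nsnd klaqk gfxu fsd
Hunk 3: at line 4 remove [hwf] add [tuzsr,yys,mvo] -> 14 lines: miek zmbuz kki wswo pqof tuzsr yys mvo jbqiv pxe nsnd klaqk gfxu fsd
Hunk 4: at line 11 remove [klaqk,gfxu] add [ohj,ntjcj] -> 14 lines: miek zmbuz kki wswo pqof tuzsr yys mvo jbqiv pxe nsnd ohj ntjcj fsd
Hunk 5: at line 9 remove [pxe] add [jkma] -> 14 lines: miek zmbuz kki wswo pqof tuzsr yys mvo jbqiv jkma nsnd ohj ntjcj fsd
Hunk 6: at line 9 remove [jkma] add [ublzq,ynls,yelk] -> 16 lines: miek zmbuz kki wswo pqof tuzsr yys mvo jbqiv ublzq ynls yelk nsnd ohj ntjcj fsd

Answer: miek
zmbuz
kki
wswo
pqof
tuzsr
yys
mvo
jbqiv
ublzq
ynls
yelk
nsnd
ohj
ntjcj
fsd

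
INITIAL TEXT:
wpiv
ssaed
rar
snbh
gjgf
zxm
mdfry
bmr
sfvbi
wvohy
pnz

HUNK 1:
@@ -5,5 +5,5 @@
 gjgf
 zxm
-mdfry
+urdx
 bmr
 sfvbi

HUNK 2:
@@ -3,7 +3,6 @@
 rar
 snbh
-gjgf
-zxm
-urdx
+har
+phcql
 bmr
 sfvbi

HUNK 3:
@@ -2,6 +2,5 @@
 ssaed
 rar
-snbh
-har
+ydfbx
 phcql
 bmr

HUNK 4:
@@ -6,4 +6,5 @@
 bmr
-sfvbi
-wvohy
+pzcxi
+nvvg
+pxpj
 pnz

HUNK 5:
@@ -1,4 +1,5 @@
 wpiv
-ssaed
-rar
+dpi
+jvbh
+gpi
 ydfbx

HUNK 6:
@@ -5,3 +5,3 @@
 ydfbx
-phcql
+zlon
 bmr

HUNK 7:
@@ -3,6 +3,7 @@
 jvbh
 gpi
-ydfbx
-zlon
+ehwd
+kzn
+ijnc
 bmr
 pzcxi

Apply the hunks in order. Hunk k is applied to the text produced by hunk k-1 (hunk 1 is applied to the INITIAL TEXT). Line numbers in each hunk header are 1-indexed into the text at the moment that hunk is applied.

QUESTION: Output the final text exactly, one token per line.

Answer: wpiv
dpi
jvbh
gpi
ehwd
kzn
ijnc
bmr
pzcxi
nvvg
pxpj
pnz

Derivation:
Hunk 1: at line 5 remove [mdfry] add [urdx] -> 11 lines: wpiv ssaed rar snbh gjgf zxm urdx bmr sfvbi wvohy pnz
Hunk 2: at line 3 remove [gjgf,zxm,urdx] add [har,phcql] -> 10 lines: wpiv ssaed rar snbh har phcql bmr sfvbi wvohy pnz
Hunk 3: at line 2 remove [snbh,har] add [ydfbx] -> 9 lines: wpiv ssaed rar ydfbx phcql bmr sfvbi wvohy pnz
Hunk 4: at line 6 remove [sfvbi,wvohy] add [pzcxi,nvvg,pxpj] -> 10 lines: wpiv ssaed rar ydfbx phcql bmr pzcxi nvvg pxpj pnz
Hunk 5: at line 1 remove [ssaed,rar] add [dpi,jvbh,gpi] -> 11 lines: wpiv dpi jvbh gpi ydfbx phcql bmr pzcxi nvvg pxpj pnz
Hunk 6: at line 5 remove [phcql] add [zlon] -> 11 lines: wpiv dpi jvbh gpi ydfbx zlon bmr pzcxi nvvg pxpj pnz
Hunk 7: at line 3 remove [ydfbx,zlon] add [ehwd,kzn,ijnc] -> 12 lines: wpiv dpi jvbh gpi ehwd kzn ijnc bmr pzcxi nvvg pxpj pnz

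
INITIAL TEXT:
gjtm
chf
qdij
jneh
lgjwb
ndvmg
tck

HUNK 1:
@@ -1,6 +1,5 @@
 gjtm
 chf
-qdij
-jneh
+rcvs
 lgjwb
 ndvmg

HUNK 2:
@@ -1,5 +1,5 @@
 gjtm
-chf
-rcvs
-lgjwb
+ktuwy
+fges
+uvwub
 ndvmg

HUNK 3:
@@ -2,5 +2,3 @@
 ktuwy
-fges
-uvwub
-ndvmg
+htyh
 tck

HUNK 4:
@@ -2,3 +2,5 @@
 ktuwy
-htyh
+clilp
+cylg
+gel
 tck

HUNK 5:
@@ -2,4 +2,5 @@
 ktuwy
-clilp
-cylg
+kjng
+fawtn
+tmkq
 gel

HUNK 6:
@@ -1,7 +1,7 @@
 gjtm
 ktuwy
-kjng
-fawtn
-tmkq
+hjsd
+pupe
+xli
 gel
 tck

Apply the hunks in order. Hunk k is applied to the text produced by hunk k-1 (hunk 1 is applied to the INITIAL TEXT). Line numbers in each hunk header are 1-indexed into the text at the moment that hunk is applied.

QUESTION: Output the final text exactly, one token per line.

Hunk 1: at line 1 remove [qdij,jneh] add [rcvs] -> 6 lines: gjtm chf rcvs lgjwb ndvmg tck
Hunk 2: at line 1 remove [chf,rcvs,lgjwb] add [ktuwy,fges,uvwub] -> 6 lines: gjtm ktuwy fges uvwub ndvmg tck
Hunk 3: at line 2 remove [fges,uvwub,ndvmg] add [htyh] -> 4 lines: gjtm ktuwy htyh tck
Hunk 4: at line 2 remove [htyh] add [clilp,cylg,gel] -> 6 lines: gjtm ktuwy clilp cylg gel tck
Hunk 5: at line 2 remove [clilp,cylg] add [kjng,fawtn,tmkq] -> 7 lines: gjtm ktuwy kjng fawtn tmkq gel tck
Hunk 6: at line 1 remove [kjng,fawtn,tmkq] add [hjsd,pupe,xli] -> 7 lines: gjtm ktuwy hjsd pupe xli gel tck

Answer: gjtm
ktuwy
hjsd
pupe
xli
gel
tck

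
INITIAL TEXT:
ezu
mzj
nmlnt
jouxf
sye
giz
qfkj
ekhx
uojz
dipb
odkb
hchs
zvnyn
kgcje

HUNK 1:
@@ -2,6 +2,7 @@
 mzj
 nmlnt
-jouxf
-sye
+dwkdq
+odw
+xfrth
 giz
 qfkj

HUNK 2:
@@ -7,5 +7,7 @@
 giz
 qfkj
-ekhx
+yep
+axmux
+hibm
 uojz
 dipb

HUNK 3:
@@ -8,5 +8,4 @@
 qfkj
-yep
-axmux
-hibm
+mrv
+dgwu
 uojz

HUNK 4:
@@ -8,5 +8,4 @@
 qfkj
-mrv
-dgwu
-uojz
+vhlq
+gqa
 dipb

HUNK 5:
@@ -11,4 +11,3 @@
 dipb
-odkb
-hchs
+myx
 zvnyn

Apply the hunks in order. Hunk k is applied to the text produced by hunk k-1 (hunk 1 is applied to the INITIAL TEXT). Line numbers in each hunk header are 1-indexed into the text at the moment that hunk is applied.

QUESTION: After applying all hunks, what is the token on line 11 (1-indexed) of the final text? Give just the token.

Answer: dipb

Derivation:
Hunk 1: at line 2 remove [jouxf,sye] add [dwkdq,odw,xfrth] -> 15 lines: ezu mzj nmlnt dwkdq odw xfrth giz qfkj ekhx uojz dipb odkb hchs zvnyn kgcje
Hunk 2: at line 7 remove [ekhx] add [yep,axmux,hibm] -> 17 lines: ezu mzj nmlnt dwkdq odw xfrth giz qfkj yep axmux hibm uojz dipb odkb hchs zvnyn kgcje
Hunk 3: at line 8 remove [yep,axmux,hibm] add [mrv,dgwu] -> 16 lines: ezu mzj nmlnt dwkdq odw xfrth giz qfkj mrv dgwu uojz dipb odkb hchs zvnyn kgcje
Hunk 4: at line 8 remove [mrv,dgwu,uojz] add [vhlq,gqa] -> 15 lines: ezu mzj nmlnt dwkdq odw xfrth giz qfkj vhlq gqa dipb odkb hchs zvnyn kgcje
Hunk 5: at line 11 remove [odkb,hchs] add [myx] -> 14 lines: ezu mzj nmlnt dwkdq odw xfrth giz qfkj vhlq gqa dipb myx zvnyn kgcje
Final line 11: dipb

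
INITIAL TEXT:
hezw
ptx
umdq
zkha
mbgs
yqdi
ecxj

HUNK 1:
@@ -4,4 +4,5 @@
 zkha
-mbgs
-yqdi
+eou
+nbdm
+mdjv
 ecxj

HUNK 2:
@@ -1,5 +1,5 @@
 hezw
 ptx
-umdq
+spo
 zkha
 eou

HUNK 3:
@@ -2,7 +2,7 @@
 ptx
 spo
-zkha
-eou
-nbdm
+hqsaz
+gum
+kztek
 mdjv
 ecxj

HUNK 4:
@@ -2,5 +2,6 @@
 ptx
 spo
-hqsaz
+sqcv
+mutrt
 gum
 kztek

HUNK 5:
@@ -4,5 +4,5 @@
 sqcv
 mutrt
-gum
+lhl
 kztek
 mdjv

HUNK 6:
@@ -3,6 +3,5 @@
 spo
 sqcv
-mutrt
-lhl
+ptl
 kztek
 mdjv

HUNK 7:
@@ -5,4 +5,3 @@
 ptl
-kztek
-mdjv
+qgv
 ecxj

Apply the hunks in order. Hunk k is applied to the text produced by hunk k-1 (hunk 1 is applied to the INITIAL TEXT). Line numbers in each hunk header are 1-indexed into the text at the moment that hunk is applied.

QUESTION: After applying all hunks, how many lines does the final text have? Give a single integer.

Hunk 1: at line 4 remove [mbgs,yqdi] add [eou,nbdm,mdjv] -> 8 lines: hezw ptx umdq zkha eou nbdm mdjv ecxj
Hunk 2: at line 1 remove [umdq] add [spo] -> 8 lines: hezw ptx spo zkha eou nbdm mdjv ecxj
Hunk 3: at line 2 remove [zkha,eou,nbdm] add [hqsaz,gum,kztek] -> 8 lines: hezw ptx spo hqsaz gum kztek mdjv ecxj
Hunk 4: at line 2 remove [hqsaz] add [sqcv,mutrt] -> 9 lines: hezw ptx spo sqcv mutrt gum kztek mdjv ecxj
Hunk 5: at line 4 remove [gum] add [lhl] -> 9 lines: hezw ptx spo sqcv mutrt lhl kztek mdjv ecxj
Hunk 6: at line 3 remove [mutrt,lhl] add [ptl] -> 8 lines: hezw ptx spo sqcv ptl kztek mdjv ecxj
Hunk 7: at line 5 remove [kztek,mdjv] add [qgv] -> 7 lines: hezw ptx spo sqcv ptl qgv ecxj
Final line count: 7

Answer: 7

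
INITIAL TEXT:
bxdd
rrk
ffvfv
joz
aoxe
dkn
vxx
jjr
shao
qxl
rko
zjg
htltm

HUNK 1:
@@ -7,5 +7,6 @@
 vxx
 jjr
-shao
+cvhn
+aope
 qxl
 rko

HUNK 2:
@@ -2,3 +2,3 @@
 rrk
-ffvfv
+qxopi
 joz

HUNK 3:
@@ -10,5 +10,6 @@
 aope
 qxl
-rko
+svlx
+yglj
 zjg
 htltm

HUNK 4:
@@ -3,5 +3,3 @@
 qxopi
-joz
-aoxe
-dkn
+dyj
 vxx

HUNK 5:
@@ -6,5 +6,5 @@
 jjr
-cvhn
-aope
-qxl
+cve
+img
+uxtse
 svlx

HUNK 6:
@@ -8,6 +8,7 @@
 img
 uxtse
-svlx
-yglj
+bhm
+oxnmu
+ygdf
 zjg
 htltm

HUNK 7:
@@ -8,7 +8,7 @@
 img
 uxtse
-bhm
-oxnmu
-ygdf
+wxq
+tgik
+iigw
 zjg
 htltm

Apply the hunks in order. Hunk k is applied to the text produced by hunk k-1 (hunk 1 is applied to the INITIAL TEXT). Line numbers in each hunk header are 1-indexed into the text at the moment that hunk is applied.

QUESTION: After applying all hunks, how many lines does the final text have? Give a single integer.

Hunk 1: at line 7 remove [shao] add [cvhn,aope] -> 14 lines: bxdd rrk ffvfv joz aoxe dkn vxx jjr cvhn aope qxl rko zjg htltm
Hunk 2: at line 2 remove [ffvfv] add [qxopi] -> 14 lines: bxdd rrk qxopi joz aoxe dkn vxx jjr cvhn aope qxl rko zjg htltm
Hunk 3: at line 10 remove [rko] add [svlx,yglj] -> 15 lines: bxdd rrk qxopi joz aoxe dkn vxx jjr cvhn aope qxl svlx yglj zjg htltm
Hunk 4: at line 3 remove [joz,aoxe,dkn] add [dyj] -> 13 lines: bxdd rrk qxopi dyj vxx jjr cvhn aope qxl svlx yglj zjg htltm
Hunk 5: at line 6 remove [cvhn,aope,qxl] add [cve,img,uxtse] -> 13 lines: bxdd rrk qxopi dyj vxx jjr cve img uxtse svlx yglj zjg htltm
Hunk 6: at line 8 remove [svlx,yglj] add [bhm,oxnmu,ygdf] -> 14 lines: bxdd rrk qxopi dyj vxx jjr cve img uxtse bhm oxnmu ygdf zjg htltm
Hunk 7: at line 8 remove [bhm,oxnmu,ygdf] add [wxq,tgik,iigw] -> 14 lines: bxdd rrk qxopi dyj vxx jjr cve img uxtse wxq tgik iigw zjg htltm
Final line count: 14

Answer: 14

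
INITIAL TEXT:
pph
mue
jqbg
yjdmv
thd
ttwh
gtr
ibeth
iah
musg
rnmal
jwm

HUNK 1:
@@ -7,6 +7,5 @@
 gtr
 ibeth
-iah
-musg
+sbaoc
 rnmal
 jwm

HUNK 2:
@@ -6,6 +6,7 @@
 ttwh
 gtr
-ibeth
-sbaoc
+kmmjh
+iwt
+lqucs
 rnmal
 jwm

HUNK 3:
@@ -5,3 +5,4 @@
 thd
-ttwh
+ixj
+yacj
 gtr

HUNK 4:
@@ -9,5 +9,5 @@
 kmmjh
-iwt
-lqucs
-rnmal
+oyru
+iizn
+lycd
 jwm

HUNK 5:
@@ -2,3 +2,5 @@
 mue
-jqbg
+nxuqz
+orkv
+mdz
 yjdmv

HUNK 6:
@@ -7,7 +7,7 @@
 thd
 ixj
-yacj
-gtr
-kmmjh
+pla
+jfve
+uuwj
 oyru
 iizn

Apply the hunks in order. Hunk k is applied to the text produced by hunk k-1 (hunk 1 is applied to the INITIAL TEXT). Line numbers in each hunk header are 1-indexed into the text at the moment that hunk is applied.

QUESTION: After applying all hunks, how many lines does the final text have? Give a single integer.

Answer: 15

Derivation:
Hunk 1: at line 7 remove [iah,musg] add [sbaoc] -> 11 lines: pph mue jqbg yjdmv thd ttwh gtr ibeth sbaoc rnmal jwm
Hunk 2: at line 6 remove [ibeth,sbaoc] add [kmmjh,iwt,lqucs] -> 12 lines: pph mue jqbg yjdmv thd ttwh gtr kmmjh iwt lqucs rnmal jwm
Hunk 3: at line 5 remove [ttwh] add [ixj,yacj] -> 13 lines: pph mue jqbg yjdmv thd ixj yacj gtr kmmjh iwt lqucs rnmal jwm
Hunk 4: at line 9 remove [iwt,lqucs,rnmal] add [oyru,iizn,lycd] -> 13 lines: pph mue jqbg yjdmv thd ixj yacj gtr kmmjh oyru iizn lycd jwm
Hunk 5: at line 2 remove [jqbg] add [nxuqz,orkv,mdz] -> 15 lines: pph mue nxuqz orkv mdz yjdmv thd ixj yacj gtr kmmjh oyru iizn lycd jwm
Hunk 6: at line 7 remove [yacj,gtr,kmmjh] add [pla,jfve,uuwj] -> 15 lines: pph mue nxuqz orkv mdz yjdmv thd ixj pla jfve uuwj oyru iizn lycd jwm
Final line count: 15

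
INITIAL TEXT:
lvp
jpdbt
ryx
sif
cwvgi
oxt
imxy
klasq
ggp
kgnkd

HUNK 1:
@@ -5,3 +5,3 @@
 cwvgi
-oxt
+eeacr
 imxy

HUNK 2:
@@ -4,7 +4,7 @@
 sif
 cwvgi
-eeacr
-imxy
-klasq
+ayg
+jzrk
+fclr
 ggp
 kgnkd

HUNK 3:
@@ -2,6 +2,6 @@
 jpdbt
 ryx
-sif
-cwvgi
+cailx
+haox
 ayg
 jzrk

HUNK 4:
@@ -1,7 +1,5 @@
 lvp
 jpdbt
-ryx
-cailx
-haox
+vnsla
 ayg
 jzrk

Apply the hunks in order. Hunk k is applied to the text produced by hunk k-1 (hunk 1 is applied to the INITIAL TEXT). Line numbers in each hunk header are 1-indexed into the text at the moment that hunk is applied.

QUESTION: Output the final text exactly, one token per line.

Hunk 1: at line 5 remove [oxt] add [eeacr] -> 10 lines: lvp jpdbt ryx sif cwvgi eeacr imxy klasq ggp kgnkd
Hunk 2: at line 4 remove [eeacr,imxy,klasq] add [ayg,jzrk,fclr] -> 10 lines: lvp jpdbt ryx sif cwvgi ayg jzrk fclr ggp kgnkd
Hunk 3: at line 2 remove [sif,cwvgi] add [cailx,haox] -> 10 lines: lvp jpdbt ryx cailx haox ayg jzrk fclr ggp kgnkd
Hunk 4: at line 1 remove [ryx,cailx,haox] add [vnsla] -> 8 lines: lvp jpdbt vnsla ayg jzrk fclr ggp kgnkd

Answer: lvp
jpdbt
vnsla
ayg
jzrk
fclr
ggp
kgnkd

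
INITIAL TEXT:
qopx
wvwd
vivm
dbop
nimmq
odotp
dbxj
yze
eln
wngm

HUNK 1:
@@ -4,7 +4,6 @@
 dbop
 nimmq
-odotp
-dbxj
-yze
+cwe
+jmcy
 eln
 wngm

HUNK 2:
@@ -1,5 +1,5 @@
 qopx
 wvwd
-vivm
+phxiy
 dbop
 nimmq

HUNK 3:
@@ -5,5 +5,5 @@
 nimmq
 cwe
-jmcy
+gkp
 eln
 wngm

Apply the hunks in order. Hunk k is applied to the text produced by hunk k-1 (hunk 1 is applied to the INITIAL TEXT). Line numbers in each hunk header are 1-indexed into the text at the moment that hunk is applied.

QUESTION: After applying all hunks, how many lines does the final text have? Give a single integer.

Answer: 9

Derivation:
Hunk 1: at line 4 remove [odotp,dbxj,yze] add [cwe,jmcy] -> 9 lines: qopx wvwd vivm dbop nimmq cwe jmcy eln wngm
Hunk 2: at line 1 remove [vivm] add [phxiy] -> 9 lines: qopx wvwd phxiy dbop nimmq cwe jmcy eln wngm
Hunk 3: at line 5 remove [jmcy] add [gkp] -> 9 lines: qopx wvwd phxiy dbop nimmq cwe gkp eln wngm
Final line count: 9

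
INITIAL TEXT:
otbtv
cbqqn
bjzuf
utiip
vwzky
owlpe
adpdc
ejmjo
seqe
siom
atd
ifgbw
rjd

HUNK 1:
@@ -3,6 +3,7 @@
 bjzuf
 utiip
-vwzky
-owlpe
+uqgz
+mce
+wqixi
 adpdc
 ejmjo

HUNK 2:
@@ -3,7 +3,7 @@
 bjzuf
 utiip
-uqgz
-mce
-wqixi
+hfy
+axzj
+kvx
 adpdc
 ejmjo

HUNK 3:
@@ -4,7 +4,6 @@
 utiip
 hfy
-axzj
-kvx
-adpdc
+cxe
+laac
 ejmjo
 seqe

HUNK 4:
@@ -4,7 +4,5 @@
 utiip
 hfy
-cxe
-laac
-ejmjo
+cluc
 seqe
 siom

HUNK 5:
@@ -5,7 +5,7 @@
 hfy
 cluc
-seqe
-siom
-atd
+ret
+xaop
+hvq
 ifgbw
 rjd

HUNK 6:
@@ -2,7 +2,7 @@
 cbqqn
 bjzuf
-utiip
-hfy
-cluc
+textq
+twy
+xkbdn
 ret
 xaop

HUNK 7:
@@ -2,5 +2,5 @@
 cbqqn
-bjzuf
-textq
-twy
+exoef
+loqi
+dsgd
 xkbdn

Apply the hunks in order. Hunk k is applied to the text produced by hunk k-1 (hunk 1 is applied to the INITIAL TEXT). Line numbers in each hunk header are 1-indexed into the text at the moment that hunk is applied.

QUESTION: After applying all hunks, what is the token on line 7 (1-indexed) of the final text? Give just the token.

Answer: ret

Derivation:
Hunk 1: at line 3 remove [vwzky,owlpe] add [uqgz,mce,wqixi] -> 14 lines: otbtv cbqqn bjzuf utiip uqgz mce wqixi adpdc ejmjo seqe siom atd ifgbw rjd
Hunk 2: at line 3 remove [uqgz,mce,wqixi] add [hfy,axzj,kvx] -> 14 lines: otbtv cbqqn bjzuf utiip hfy axzj kvx adpdc ejmjo seqe siom atd ifgbw rjd
Hunk 3: at line 4 remove [axzj,kvx,adpdc] add [cxe,laac] -> 13 lines: otbtv cbqqn bjzuf utiip hfy cxe laac ejmjo seqe siom atd ifgbw rjd
Hunk 4: at line 4 remove [cxe,laac,ejmjo] add [cluc] -> 11 lines: otbtv cbqqn bjzuf utiip hfy cluc seqe siom atd ifgbw rjd
Hunk 5: at line 5 remove [seqe,siom,atd] add [ret,xaop,hvq] -> 11 lines: otbtv cbqqn bjzuf utiip hfy cluc ret xaop hvq ifgbw rjd
Hunk 6: at line 2 remove [utiip,hfy,cluc] add [textq,twy,xkbdn] -> 11 lines: otbtv cbqqn bjzuf textq twy xkbdn ret xaop hvq ifgbw rjd
Hunk 7: at line 2 remove [bjzuf,textq,twy] add [exoef,loqi,dsgd] -> 11 lines: otbtv cbqqn exoef loqi dsgd xkbdn ret xaop hvq ifgbw rjd
Final line 7: ret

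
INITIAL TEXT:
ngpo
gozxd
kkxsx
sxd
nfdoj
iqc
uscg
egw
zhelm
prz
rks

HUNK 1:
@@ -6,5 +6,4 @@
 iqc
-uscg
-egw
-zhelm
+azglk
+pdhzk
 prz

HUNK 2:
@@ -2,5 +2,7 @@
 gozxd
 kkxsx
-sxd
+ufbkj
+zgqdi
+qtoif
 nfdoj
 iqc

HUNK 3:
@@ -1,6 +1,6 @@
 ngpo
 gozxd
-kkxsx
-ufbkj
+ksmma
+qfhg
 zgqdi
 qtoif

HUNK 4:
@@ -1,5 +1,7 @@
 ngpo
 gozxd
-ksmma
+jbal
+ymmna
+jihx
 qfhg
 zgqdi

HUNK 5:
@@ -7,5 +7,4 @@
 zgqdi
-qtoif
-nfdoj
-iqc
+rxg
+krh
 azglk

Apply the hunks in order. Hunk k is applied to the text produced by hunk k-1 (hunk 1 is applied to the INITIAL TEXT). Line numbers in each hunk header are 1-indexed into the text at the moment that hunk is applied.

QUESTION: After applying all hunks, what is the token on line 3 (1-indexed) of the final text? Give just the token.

Answer: jbal

Derivation:
Hunk 1: at line 6 remove [uscg,egw,zhelm] add [azglk,pdhzk] -> 10 lines: ngpo gozxd kkxsx sxd nfdoj iqc azglk pdhzk prz rks
Hunk 2: at line 2 remove [sxd] add [ufbkj,zgqdi,qtoif] -> 12 lines: ngpo gozxd kkxsx ufbkj zgqdi qtoif nfdoj iqc azglk pdhzk prz rks
Hunk 3: at line 1 remove [kkxsx,ufbkj] add [ksmma,qfhg] -> 12 lines: ngpo gozxd ksmma qfhg zgqdi qtoif nfdoj iqc azglk pdhzk prz rks
Hunk 4: at line 1 remove [ksmma] add [jbal,ymmna,jihx] -> 14 lines: ngpo gozxd jbal ymmna jihx qfhg zgqdi qtoif nfdoj iqc azglk pdhzk prz rks
Hunk 5: at line 7 remove [qtoif,nfdoj,iqc] add [rxg,krh] -> 13 lines: ngpo gozxd jbal ymmna jihx qfhg zgqdi rxg krh azglk pdhzk prz rks
Final line 3: jbal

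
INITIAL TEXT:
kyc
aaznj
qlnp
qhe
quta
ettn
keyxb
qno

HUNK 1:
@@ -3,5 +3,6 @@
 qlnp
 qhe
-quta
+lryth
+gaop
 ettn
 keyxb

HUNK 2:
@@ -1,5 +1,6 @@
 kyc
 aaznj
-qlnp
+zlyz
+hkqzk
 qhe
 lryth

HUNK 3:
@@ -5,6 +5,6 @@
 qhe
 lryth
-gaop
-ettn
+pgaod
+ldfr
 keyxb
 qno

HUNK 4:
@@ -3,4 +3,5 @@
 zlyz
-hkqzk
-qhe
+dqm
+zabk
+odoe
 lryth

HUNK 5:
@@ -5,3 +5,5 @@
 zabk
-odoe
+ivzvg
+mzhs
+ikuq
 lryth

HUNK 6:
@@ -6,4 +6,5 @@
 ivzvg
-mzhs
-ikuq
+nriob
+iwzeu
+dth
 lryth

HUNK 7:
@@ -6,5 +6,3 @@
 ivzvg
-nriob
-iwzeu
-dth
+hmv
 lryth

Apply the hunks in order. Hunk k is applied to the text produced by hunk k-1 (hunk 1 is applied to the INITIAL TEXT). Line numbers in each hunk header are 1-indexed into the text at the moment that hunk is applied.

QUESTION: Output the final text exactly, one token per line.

Answer: kyc
aaznj
zlyz
dqm
zabk
ivzvg
hmv
lryth
pgaod
ldfr
keyxb
qno

Derivation:
Hunk 1: at line 3 remove [quta] add [lryth,gaop] -> 9 lines: kyc aaznj qlnp qhe lryth gaop ettn keyxb qno
Hunk 2: at line 1 remove [qlnp] add [zlyz,hkqzk] -> 10 lines: kyc aaznj zlyz hkqzk qhe lryth gaop ettn keyxb qno
Hunk 3: at line 5 remove [gaop,ettn] add [pgaod,ldfr] -> 10 lines: kyc aaznj zlyz hkqzk qhe lryth pgaod ldfr keyxb qno
Hunk 4: at line 3 remove [hkqzk,qhe] add [dqm,zabk,odoe] -> 11 lines: kyc aaznj zlyz dqm zabk odoe lryth pgaod ldfr keyxb qno
Hunk 5: at line 5 remove [odoe] add [ivzvg,mzhs,ikuq] -> 13 lines: kyc aaznj zlyz dqm zabk ivzvg mzhs ikuq lryth pgaod ldfr keyxb qno
Hunk 6: at line 6 remove [mzhs,ikuq] add [nriob,iwzeu,dth] -> 14 lines: kyc aaznj zlyz dqm zabk ivzvg nriob iwzeu dth lryth pgaod ldfr keyxb qno
Hunk 7: at line 6 remove [nriob,iwzeu,dth] add [hmv] -> 12 lines: kyc aaznj zlyz dqm zabk ivzvg hmv lryth pgaod ldfr keyxb qno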